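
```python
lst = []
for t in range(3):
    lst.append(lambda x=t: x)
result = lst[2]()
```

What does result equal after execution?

Step 1: Default argument x=t captures t's value at each iteration.
Step 2: lst[2] captured x = 2 when t was 2.
Step 3: result = 2

The answer is 2.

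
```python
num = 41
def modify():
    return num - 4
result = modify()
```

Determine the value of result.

Step 1: num = 41 is defined globally.
Step 2: modify() looks up num from global scope = 41, then computes 41 - 4 = 37.
Step 3: result = 37

The answer is 37.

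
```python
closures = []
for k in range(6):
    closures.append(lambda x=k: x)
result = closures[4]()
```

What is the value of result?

Step 1: Default argument x=k captures k's value at each iteration.
Step 2: closures[4] captured x = 4 when k was 4.
Step 3: result = 4

The answer is 4.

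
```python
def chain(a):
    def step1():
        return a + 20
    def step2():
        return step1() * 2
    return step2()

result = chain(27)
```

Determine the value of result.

Step 1: chain(27) captures a = 27.
Step 2: step2() calls step1() which returns 27 + 20 = 47.
Step 3: step2() returns 47 * 2 = 94

The answer is 94.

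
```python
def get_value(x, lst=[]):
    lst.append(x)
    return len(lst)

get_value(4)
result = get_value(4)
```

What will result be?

Step 1: Mutable default list persists between calls.
Step 2: First call: lst = [4], len = 1. Second call: lst = [4, 4], len = 2.
Step 3: result = 2

The answer is 2.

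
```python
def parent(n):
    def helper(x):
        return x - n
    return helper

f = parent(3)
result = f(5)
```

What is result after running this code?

Step 1: parent(3) creates a closure capturing n = 3.
Step 2: f(5) computes 5 - 3 = 2.
Step 3: result = 2

The answer is 2.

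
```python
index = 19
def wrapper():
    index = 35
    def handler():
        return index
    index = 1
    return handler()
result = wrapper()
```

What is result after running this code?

Step 1: wrapper() sets index = 35, then later index = 1.
Step 2: handler() is called after index is reassigned to 1. Closures capture variables by reference, not by value.
Step 3: result = 1

The answer is 1.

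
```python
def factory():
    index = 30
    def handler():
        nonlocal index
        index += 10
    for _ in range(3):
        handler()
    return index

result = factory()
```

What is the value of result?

Step 1: index = 30.
Step 2: handler() is called 3 times in a loop, each adding 10 via nonlocal.
Step 3: index = 30 + 10 * 3 = 60

The answer is 60.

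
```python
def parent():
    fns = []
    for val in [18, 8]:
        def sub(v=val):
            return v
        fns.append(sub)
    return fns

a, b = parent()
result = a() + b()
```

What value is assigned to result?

Step 1: Default argument v=val captures val at each iteration.
Step 2: a() returns 18 (captured at first iteration), b() returns 8 (captured at second).
Step 3: result = 18 + 8 = 26

The answer is 26.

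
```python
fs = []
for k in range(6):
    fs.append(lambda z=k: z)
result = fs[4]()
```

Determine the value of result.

Step 1: Default argument z=k captures k's value at each iteration.
Step 2: fs[4] captured z = 4 when k was 4.
Step 3: result = 4

The answer is 4.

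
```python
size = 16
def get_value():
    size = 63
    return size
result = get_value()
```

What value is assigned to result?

Step 1: Global size = 16.
Step 2: get_value() creates local size = 63, shadowing the global.
Step 3: Returns local size = 63. result = 63

The answer is 63.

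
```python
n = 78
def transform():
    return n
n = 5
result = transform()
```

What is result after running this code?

Step 1: n is first set to 78, then reassigned to 5.
Step 2: transform() is called after the reassignment, so it looks up the current global n = 5.
Step 3: result = 5

The answer is 5.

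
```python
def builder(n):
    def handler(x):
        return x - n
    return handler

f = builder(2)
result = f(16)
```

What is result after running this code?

Step 1: builder(2) creates a closure capturing n = 2.
Step 2: f(16) computes 16 - 2 = 14.
Step 3: result = 14

The answer is 14.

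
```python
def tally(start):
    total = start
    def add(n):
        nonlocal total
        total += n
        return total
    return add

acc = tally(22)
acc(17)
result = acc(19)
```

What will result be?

Step 1: tally(22) creates closure with total = 22.
Step 2: First acc(17): total = 22 + 17 = 39.
Step 3: Second acc(19): total = 39 + 19 = 58. result = 58

The answer is 58.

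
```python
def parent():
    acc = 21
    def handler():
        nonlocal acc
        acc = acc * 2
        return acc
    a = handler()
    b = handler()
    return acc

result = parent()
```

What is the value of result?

Step 1: acc starts at 21.
Step 2: First handler(): acc = 21 * 2 = 42.
Step 3: Second handler(): acc = 42 * 2 = 84.
Step 4: result = 84

The answer is 84.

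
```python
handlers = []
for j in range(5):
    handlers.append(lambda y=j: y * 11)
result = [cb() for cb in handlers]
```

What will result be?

Step 1: Default arg y=j captures j at each iteration.
Step 2: handlers[k] has y defaulting to k, returns k * 11.
Step 3: result = [0, 11, 22, 33, 44]

The answer is [0, 11, 22, 33, 44].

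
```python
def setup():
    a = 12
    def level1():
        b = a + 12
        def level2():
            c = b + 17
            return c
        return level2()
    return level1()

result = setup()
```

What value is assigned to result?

Step 1: a = 12. b = a + 12 = 24.
Step 2: c = b + 17 = 24 + 17 = 41.
Step 3: result = 41

The answer is 41.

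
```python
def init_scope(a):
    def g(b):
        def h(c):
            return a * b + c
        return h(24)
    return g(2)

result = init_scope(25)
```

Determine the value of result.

Step 1: a = 25, b = 2, c = 24.
Step 2: h() computes a * b + c = 25 * 2 + 24 = 74.
Step 3: result = 74

The answer is 74.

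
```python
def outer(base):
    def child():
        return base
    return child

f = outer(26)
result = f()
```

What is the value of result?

Step 1: outer(26) creates closure capturing base = 26.
Step 2: f() returns the captured base = 26.
Step 3: result = 26

The answer is 26.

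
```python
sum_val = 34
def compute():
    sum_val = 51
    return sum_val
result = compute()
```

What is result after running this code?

Step 1: Global sum_val = 34.
Step 2: compute() creates local sum_val = 51, shadowing the global.
Step 3: Returns local sum_val = 51. result = 51

The answer is 51.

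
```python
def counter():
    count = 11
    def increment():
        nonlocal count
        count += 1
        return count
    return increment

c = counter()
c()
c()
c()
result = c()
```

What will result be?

Step 1: counter() creates closure with count = 11.
Step 2: Each c() call increments count via nonlocal. After 4 calls: 11 + 4 = 15.
Step 3: result = 15

The answer is 15.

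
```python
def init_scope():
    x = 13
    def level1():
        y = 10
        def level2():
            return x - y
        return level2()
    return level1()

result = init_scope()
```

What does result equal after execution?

Step 1: x = 13 in init_scope. y = 10 in level1.
Step 2: level2() reads x = 13 and y = 10 from enclosing scopes.
Step 3: result = 13 - 10 = 3

The answer is 3.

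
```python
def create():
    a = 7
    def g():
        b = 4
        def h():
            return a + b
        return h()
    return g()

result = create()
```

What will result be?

Step 1: create() defines a = 7. g() defines b = 4.
Step 2: h() accesses both from enclosing scopes: a = 7, b = 4.
Step 3: result = 7 + 4 = 11

The answer is 11.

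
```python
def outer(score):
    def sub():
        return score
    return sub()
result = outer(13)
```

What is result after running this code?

Step 1: outer(13) binds parameter score = 13.
Step 2: sub() looks up score in enclosing scope and finds the parameter score = 13.
Step 3: result = 13

The answer is 13.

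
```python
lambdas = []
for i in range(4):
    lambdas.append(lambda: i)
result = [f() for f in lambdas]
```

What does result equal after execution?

Step 1: All 4 lambdas share the same variable i.
Step 2: After the loop, i = 3.
Step 3: Each call returns 3. result = [3, 3, 3, 3]

The answer is [3, 3, 3, 3].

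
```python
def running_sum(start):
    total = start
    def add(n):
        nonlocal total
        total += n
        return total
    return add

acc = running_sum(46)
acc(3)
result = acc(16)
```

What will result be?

Step 1: running_sum(46) creates closure with total = 46.
Step 2: First acc(3): total = 46 + 3 = 49.
Step 3: Second acc(16): total = 49 + 16 = 65. result = 65

The answer is 65.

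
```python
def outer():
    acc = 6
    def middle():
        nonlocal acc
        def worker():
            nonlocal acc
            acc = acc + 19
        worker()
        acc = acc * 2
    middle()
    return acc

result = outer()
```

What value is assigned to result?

Step 1: acc = 6.
Step 2: worker() adds 19: acc = 6 + 19 = 25.
Step 3: middle() doubles: acc = 25 * 2 = 50.
Step 4: result = 50

The answer is 50.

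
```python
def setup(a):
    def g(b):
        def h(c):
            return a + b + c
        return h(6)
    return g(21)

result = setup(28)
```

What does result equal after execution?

Step 1: a = 28, b = 21, c = 6 across three nested scopes.
Step 2: h() accesses all three via LEGB rule.
Step 3: result = 28 + 21 + 6 = 55

The answer is 55.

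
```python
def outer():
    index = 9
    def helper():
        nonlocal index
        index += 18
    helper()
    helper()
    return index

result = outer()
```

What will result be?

Step 1: index starts at 9.
Step 2: helper() is called 2 times, each adding 18.
Step 3: index = 9 + 18 * 2 = 45

The answer is 45.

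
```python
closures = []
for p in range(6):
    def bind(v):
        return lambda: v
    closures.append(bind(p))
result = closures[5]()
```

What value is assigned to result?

Step 1: bind(p) creates a new scope capturing v = p at call time.
Step 2: closures[5] = bind(5), so its lambda captures v = 5.
Step 3: result = 5 (closure factory fixes late binding)

The answer is 5.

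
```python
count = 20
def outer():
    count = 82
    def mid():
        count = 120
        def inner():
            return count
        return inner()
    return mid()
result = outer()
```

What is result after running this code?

Step 1: Three levels of shadowing: global 20, outer 82, mid 120.
Step 2: inner() finds count = 120 in enclosing mid() scope.
Step 3: result = 120

The answer is 120.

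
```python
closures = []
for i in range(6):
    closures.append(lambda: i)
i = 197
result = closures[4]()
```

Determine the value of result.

Step 1: Lambdas capture the variable i by reference, not by value.
Step 2: After the loop, i is reassigned to 197.
Step 3: closures[4]() looks up the current i = 197. result = 197

The answer is 197.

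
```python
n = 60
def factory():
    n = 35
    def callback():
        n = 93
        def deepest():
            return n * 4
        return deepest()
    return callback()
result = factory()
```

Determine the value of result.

Step 1: deepest() looks up n through LEGB: not local, finds n = 93 in enclosing callback().
Step 2: Returns 93 * 4 = 372.
Step 3: result = 372

The answer is 372.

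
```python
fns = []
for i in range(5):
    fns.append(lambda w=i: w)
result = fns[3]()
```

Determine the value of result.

Step 1: Default argument w=i captures i's value at each iteration.
Step 2: fns[3] captured w = 3 when i was 3.
Step 3: result = 3

The answer is 3.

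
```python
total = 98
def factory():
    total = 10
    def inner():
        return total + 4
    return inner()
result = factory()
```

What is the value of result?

Step 1: factory() shadows global total with total = 10.
Step 2: inner() finds total = 10 in enclosing scope, computes 10 + 4 = 14.
Step 3: result = 14

The answer is 14.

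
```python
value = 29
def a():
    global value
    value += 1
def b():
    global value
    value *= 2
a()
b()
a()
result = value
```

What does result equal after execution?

Step 1: value = 29.
Step 2: a(): value = 29 + 1 = 30.
Step 3: b(): value = 30 * 2 = 60.
Step 4: a(): value = 60 + 1 = 61

The answer is 61.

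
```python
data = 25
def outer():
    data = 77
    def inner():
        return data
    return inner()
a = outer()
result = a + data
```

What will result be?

Step 1: outer() has local data = 77. inner() reads from enclosing.
Step 2: outer() returns 77. Global data = 25 unchanged.
Step 3: result = 77 + 25 = 102

The answer is 102.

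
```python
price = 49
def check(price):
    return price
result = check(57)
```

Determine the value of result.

Step 1: Global price = 49.
Step 2: check(57) takes parameter price = 57, which shadows the global.
Step 3: result = 57

The answer is 57.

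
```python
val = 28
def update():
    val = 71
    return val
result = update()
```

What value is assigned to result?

Step 1: Global val = 28.
Step 2: update() creates local val = 71, shadowing the global.
Step 3: Returns local val = 71. result = 71

The answer is 71.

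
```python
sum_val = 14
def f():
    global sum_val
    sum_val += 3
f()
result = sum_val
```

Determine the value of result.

Step 1: sum_val = 14 globally.
Step 2: f() modifies global sum_val: sum_val += 3 = 17.
Step 3: result = 17

The answer is 17.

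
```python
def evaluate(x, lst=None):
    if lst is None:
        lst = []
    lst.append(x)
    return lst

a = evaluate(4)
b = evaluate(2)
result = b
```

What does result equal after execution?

Step 1: None default with guard creates a NEW list each call.
Step 2: a = [4] (fresh list). b = [2] (another fresh list).
Step 3: result = [2] (this is the fix for mutable default)

The answer is [2].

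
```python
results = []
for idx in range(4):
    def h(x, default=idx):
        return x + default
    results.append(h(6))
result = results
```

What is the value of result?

Step 1: Default argument default=idx is evaluated at function definition time.
Step 2: Each iteration creates h with default = current idx value.
Step 3: h(6) returns 6 + default. results = [6, 7, 8, 9]

The answer is [6, 7, 8, 9].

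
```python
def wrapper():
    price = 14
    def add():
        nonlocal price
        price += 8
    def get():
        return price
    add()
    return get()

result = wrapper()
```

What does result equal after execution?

Step 1: price = 14. add() modifies it via nonlocal, get() reads it.
Step 2: add() makes price = 14 + 8 = 22.
Step 3: get() returns 22. result = 22

The answer is 22.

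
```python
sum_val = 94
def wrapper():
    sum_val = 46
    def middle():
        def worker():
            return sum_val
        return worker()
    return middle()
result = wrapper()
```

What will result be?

Step 1: wrapper() defines sum_val = 46. middle() and worker() have no local sum_val.
Step 2: worker() checks local (none), enclosing middle() (none), enclosing wrapper() and finds sum_val = 46.
Step 3: result = 46

The answer is 46.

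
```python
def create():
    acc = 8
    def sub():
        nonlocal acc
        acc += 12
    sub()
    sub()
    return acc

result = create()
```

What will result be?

Step 1: acc starts at 8.
Step 2: sub() is called 2 times, each adding 12.
Step 3: acc = 8 + 12 * 2 = 32

The answer is 32.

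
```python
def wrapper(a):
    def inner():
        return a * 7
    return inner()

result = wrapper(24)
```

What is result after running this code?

Step 1: wrapper(24) binds parameter a = 24.
Step 2: inner() accesses a = 24 from enclosing scope.
Step 3: result = 24 * 7 = 168

The answer is 168.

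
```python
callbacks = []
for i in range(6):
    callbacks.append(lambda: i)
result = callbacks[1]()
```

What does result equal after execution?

Step 1: The loop creates 6 lambdas, all referencing the same variable i.
Step 2: After the loop, i = 5 (final value).
Step 3: callbacks[1]() looks up i at call time and finds 5. This is the late binding gotcha. result = 5

The answer is 5.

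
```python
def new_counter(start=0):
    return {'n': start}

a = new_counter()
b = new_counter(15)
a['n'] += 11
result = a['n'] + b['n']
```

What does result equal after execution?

Step 1: new_counter() returns a new dict each call (immutable default 0).
Step 2: a = {'n': 0}, b = {'n': 15}.
Step 3: a['n'] += 11 = 11. result = 11 + 15 = 26

The answer is 26.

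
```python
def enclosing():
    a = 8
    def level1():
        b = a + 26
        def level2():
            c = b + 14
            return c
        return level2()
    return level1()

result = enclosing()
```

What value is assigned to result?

Step 1: a = 8. b = a + 26 = 34.
Step 2: c = b + 14 = 34 + 14 = 48.
Step 3: result = 48

The answer is 48.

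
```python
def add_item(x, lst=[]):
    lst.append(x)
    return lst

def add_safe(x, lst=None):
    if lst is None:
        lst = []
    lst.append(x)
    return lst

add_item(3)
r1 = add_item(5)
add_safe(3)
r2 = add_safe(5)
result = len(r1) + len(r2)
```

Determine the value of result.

Step 1: add_item shares mutable default: after 2 calls, lst = [3, 5], len = 2.
Step 2: add_safe creates fresh list each time: r2 = [5], len = 1.
Step 3: result = 2 + 1 = 3

The answer is 3.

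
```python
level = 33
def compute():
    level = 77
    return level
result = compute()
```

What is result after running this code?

Step 1: Global level = 33.
Step 2: compute() creates local level = 77, shadowing the global.
Step 3: Returns local level = 77. result = 77

The answer is 77.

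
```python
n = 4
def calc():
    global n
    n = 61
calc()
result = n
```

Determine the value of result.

Step 1: n = 4 globally.
Step 2: calc() declares global n and sets it to 61.
Step 3: After calc(), global n = 61. result = 61

The answer is 61.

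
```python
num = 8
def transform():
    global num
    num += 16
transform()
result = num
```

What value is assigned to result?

Step 1: num = 8 globally.
Step 2: transform() modifies global num: num += 16 = 24.
Step 3: result = 24

The answer is 24.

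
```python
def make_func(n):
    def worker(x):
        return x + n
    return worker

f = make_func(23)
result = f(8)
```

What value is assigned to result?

Step 1: make_func(23) creates a closure that captures n = 23.
Step 2: f(8) calls the closure with x = 8, returning 8 + 23 = 31.
Step 3: result = 31

The answer is 31.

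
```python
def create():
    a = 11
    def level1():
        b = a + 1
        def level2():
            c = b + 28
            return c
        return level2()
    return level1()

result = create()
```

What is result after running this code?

Step 1: a = 11. b = a + 1 = 12.
Step 2: c = b + 28 = 12 + 28 = 40.
Step 3: result = 40

The answer is 40.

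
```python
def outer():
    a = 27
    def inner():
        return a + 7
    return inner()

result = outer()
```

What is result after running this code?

Step 1: outer() defines a = 27.
Step 2: inner() reads a = 27 from enclosing scope, returns 27 + 7 = 34.
Step 3: result = 34

The answer is 34.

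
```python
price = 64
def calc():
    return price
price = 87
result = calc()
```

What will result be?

Step 1: price is first set to 64, then reassigned to 87.
Step 2: calc() is called after the reassignment, so it looks up the current global price = 87.
Step 3: result = 87

The answer is 87.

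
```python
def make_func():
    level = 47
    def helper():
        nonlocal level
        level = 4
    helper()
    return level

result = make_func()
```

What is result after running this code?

Step 1: make_func() sets level = 47.
Step 2: helper() uses nonlocal to reassign level = 4.
Step 3: result = 4

The answer is 4.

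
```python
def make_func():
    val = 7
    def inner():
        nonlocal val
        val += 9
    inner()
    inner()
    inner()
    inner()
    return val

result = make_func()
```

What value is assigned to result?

Step 1: val starts at 7.
Step 2: inner() is called 4 times, each adding 9.
Step 3: val = 7 + 9 * 4 = 43

The answer is 43.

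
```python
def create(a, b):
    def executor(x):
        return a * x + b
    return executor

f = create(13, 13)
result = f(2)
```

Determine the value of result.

Step 1: create(13, 13) captures a = 13, b = 13.
Step 2: f(2) computes 13 * 2 + 13 = 39.
Step 3: result = 39

The answer is 39.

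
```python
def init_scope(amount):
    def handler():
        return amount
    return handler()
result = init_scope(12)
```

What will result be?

Step 1: init_scope(12) binds parameter amount = 12.
Step 2: handler() looks up amount in enclosing scope and finds the parameter amount = 12.
Step 3: result = 12

The answer is 12.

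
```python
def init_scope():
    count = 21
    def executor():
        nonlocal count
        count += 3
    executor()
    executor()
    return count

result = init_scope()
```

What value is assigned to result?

Step 1: count starts at 21.
Step 2: executor() is called 2 times, each adding 3.
Step 3: count = 21 + 3 * 2 = 27

The answer is 27.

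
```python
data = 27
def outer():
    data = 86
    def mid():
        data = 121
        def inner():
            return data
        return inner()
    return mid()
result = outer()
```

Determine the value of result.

Step 1: Three levels of shadowing: global 27, outer 86, mid 121.
Step 2: inner() finds data = 121 in enclosing mid() scope.
Step 3: result = 121

The answer is 121.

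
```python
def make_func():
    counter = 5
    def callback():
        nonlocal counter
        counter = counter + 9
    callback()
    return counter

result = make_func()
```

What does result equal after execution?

Step 1: make_func() sets counter = 5.
Step 2: callback() uses nonlocal to modify counter in make_func's scope: counter = 5 + 9 = 14.
Step 3: make_func() returns the modified counter = 14

The answer is 14.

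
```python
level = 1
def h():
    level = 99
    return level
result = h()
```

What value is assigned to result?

Step 1: Global level = 1.
Step 2: h() creates local level = 99, shadowing the global.
Step 3: Returns local level = 99. result = 99

The answer is 99.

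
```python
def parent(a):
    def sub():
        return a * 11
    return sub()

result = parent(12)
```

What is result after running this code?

Step 1: parent(12) binds parameter a = 12.
Step 2: sub() accesses a = 12 from enclosing scope.
Step 3: result = 12 * 11 = 132

The answer is 132.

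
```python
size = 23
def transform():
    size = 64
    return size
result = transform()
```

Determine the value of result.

Step 1: Global size = 23.
Step 2: transform() creates local size = 64, shadowing the global.
Step 3: Returns local size = 64. result = 64

The answer is 64.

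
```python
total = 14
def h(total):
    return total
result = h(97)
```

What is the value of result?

Step 1: Global total = 14.
Step 2: h(97) takes parameter total = 97, which shadows the global.
Step 3: result = 97

The answer is 97.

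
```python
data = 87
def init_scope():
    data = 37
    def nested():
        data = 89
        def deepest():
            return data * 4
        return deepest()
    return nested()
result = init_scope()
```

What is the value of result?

Step 1: deepest() looks up data through LEGB: not local, finds data = 89 in enclosing nested().
Step 2: Returns 89 * 4 = 356.
Step 3: result = 356

The answer is 356.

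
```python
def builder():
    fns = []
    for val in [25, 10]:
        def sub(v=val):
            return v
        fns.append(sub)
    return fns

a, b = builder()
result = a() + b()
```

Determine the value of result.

Step 1: Default argument v=val captures val at each iteration.
Step 2: a() returns 25 (captured at first iteration), b() returns 10 (captured at second).
Step 3: result = 25 + 10 = 35

The answer is 35.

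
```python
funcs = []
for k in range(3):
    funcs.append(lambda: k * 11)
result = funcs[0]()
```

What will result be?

Step 1: All lambdas reference the same variable k (late binding).
Step 2: After the loop, k = 2. Every lambda returns k * 11.
Step 3: funcs[0]() = 2 * 11 = 22

The answer is 22.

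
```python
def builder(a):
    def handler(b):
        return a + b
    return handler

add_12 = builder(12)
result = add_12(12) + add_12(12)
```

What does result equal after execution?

Step 1: add_12 captures a = 12.
Step 2: add_12(12) = 12 + 12 = 24, called twice.
Step 3: result = 24 + 24 = 48

The answer is 48.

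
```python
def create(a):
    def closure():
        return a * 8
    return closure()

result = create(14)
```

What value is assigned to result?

Step 1: create(14) binds parameter a = 14.
Step 2: closure() accesses a = 14 from enclosing scope.
Step 3: result = 14 * 8 = 112

The answer is 112.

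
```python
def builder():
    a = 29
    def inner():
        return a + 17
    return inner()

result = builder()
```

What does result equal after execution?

Step 1: builder() defines a = 29.
Step 2: inner() reads a = 29 from enclosing scope, returns 29 + 17 = 46.
Step 3: result = 46

The answer is 46.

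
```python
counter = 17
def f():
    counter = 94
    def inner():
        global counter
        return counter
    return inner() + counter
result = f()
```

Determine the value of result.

Step 1: Global counter = 17. f() shadows with local counter = 94.
Step 2: inner() uses global keyword, so inner() returns global counter = 17.
Step 3: f() returns 17 + 94 = 111

The answer is 111.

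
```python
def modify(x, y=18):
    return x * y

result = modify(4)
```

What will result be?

Step 1: modify(4) uses default y = 18.
Step 2: Returns 4 * 18 = 72.
Step 3: result = 72

The answer is 72.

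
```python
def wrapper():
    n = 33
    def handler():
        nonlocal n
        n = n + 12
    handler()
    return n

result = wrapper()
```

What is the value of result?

Step 1: wrapper() sets n = 33.
Step 2: handler() uses nonlocal to modify n in wrapper's scope: n = 33 + 12 = 45.
Step 3: wrapper() returns the modified n = 45

The answer is 45.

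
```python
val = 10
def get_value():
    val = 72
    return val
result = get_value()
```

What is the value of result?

Step 1: Global val = 10.
Step 2: get_value() creates local val = 72, shadowing the global.
Step 3: Returns local val = 72. result = 72

The answer is 72.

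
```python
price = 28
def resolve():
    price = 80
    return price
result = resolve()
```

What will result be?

Step 1: Global price = 28.
Step 2: resolve() creates local price = 80, shadowing the global.
Step 3: Returns local price = 80. result = 80

The answer is 80.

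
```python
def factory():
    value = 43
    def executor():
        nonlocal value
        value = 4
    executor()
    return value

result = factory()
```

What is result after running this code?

Step 1: factory() sets value = 43.
Step 2: executor() uses nonlocal to reassign value = 4.
Step 3: result = 4

The answer is 4.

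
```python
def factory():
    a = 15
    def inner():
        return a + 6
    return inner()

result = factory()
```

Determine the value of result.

Step 1: factory() defines a = 15.
Step 2: inner() reads a = 15 from enclosing scope, returns 15 + 6 = 21.
Step 3: result = 21

The answer is 21.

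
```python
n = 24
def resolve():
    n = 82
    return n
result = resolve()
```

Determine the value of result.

Step 1: Global n = 24.
Step 2: resolve() creates local n = 82, shadowing the global.
Step 3: Returns local n = 82. result = 82

The answer is 82.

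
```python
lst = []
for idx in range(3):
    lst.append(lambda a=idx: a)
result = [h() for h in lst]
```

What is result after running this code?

Step 1: Default arg a=idx captures idx at each iteration.
Step 2: Each lambda has its own default: 0, 1, ..., 2.
Step 3: result = [0, 1, 2]

The answer is [0, 1, 2].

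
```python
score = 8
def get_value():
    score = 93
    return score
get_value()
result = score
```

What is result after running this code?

Step 1: Global score = 8.
Step 2: get_value() creates local score = 93 (shadow, not modification).
Step 3: After get_value() returns, global score is unchanged. result = 8

The answer is 8.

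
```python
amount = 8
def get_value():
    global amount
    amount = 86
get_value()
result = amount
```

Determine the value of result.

Step 1: amount = 8 globally.
Step 2: get_value() declares global amount and sets it to 86.
Step 3: After get_value(), global amount = 86. result = 86

The answer is 86.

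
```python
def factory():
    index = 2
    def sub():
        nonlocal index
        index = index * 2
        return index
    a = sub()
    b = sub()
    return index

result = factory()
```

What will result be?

Step 1: index starts at 2.
Step 2: First sub(): index = 2 * 2 = 4.
Step 3: Second sub(): index = 4 * 2 = 8.
Step 4: result = 8

The answer is 8.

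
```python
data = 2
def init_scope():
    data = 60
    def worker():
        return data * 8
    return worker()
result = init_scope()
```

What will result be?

Step 1: init_scope() shadows global data with data = 60.
Step 2: worker() finds data = 60 in enclosing scope, computes 60 * 8 = 480.
Step 3: result = 480

The answer is 480.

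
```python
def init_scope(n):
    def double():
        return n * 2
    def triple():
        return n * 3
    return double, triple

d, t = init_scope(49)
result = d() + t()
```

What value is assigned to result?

Step 1: Both closures capture the same n = 49.
Step 2: d() = 49 * 2 = 98, t() = 49 * 3 = 147.
Step 3: result = 98 + 147 = 245

The answer is 245.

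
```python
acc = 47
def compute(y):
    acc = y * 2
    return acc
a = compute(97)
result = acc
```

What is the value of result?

Step 1: Global acc = 47.
Step 2: compute(97) creates local acc = 97 * 2 = 194.
Step 3: Global acc unchanged because no global keyword. result = 47

The answer is 47.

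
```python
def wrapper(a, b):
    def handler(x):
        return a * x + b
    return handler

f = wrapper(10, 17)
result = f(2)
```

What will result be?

Step 1: wrapper(10, 17) captures a = 10, b = 17.
Step 2: f(2) computes 10 * 2 + 17 = 37.
Step 3: result = 37

The answer is 37.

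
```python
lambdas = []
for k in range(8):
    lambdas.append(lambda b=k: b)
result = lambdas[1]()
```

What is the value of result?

Step 1: Default argument b=k captures k's value at each iteration.
Step 2: lambdas[1] captured b = 1 when k was 1.
Step 3: result = 1

The answer is 1.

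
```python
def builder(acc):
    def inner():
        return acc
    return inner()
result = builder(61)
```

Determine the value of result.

Step 1: builder(61) binds parameter acc = 61.
Step 2: inner() looks up acc in enclosing scope and finds the parameter acc = 61.
Step 3: result = 61

The answer is 61.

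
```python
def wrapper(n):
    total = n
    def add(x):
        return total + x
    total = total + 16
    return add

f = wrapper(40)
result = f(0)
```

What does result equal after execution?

Step 1: wrapper(40) sets total = 40, then total = 40 + 16 = 56.
Step 2: Closures capture by reference, so add sees total = 56.
Step 3: f(0) returns 56 + 0 = 56

The answer is 56.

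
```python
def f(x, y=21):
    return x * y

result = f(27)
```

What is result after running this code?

Step 1: f(27) uses default y = 21.
Step 2: Returns 27 * 21 = 567.
Step 3: result = 567

The answer is 567.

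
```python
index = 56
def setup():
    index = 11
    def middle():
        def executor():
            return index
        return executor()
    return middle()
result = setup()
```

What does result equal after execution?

Step 1: setup() defines index = 11. middle() and executor() have no local index.
Step 2: executor() checks local (none), enclosing middle() (none), enclosing setup() and finds index = 11.
Step 3: result = 11

The answer is 11.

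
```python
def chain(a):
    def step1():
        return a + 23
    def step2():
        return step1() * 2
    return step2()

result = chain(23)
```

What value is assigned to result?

Step 1: chain(23) captures a = 23.
Step 2: step2() calls step1() which returns 23 + 23 = 46.
Step 3: step2() returns 46 * 2 = 92

The answer is 92.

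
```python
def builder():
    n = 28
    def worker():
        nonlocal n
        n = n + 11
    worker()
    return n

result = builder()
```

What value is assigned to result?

Step 1: builder() sets n = 28.
Step 2: worker() uses nonlocal to modify n in builder's scope: n = 28 + 11 = 39.
Step 3: builder() returns the modified n = 39

The answer is 39.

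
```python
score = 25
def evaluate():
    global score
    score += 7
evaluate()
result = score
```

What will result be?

Step 1: score = 25 globally.
Step 2: evaluate() modifies global score: score += 7 = 32.
Step 3: result = 32

The answer is 32.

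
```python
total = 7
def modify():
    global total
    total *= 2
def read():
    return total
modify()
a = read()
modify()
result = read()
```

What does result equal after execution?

Step 1: total = 7.
Step 2: First modify(): total = 7 * 2 = 14.
Step 3: Second modify(): total = 14 * 2 = 28.
Step 4: read() returns 28

The answer is 28.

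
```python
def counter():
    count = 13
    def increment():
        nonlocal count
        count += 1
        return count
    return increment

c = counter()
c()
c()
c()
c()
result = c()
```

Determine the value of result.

Step 1: counter() creates closure with count = 13.
Step 2: Each c() call increments count via nonlocal. After 5 calls: 13 + 5 = 18.
Step 3: result = 18

The answer is 18.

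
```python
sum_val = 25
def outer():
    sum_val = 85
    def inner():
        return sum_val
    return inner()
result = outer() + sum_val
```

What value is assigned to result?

Step 1: Global sum_val = 25. outer() shadows with sum_val = 85.
Step 2: inner() returns enclosing sum_val = 85. outer() = 85.
Step 3: result = 85 + global sum_val (25) = 110

The answer is 110.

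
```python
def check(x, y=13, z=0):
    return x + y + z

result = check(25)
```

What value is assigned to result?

Step 1: check(25) uses defaults y = 13, z = 0.
Step 2: Returns 25 + 13 + 0 = 38.
Step 3: result = 38

The answer is 38.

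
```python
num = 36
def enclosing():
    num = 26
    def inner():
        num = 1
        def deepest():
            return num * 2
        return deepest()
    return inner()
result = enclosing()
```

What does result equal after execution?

Step 1: deepest() looks up num through LEGB: not local, finds num = 1 in enclosing inner().
Step 2: Returns 1 * 2 = 2.
Step 3: result = 2

The answer is 2.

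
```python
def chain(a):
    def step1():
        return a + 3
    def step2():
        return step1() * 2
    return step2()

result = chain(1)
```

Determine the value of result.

Step 1: chain(1) captures a = 1.
Step 2: step2() calls step1() which returns 1 + 3 = 4.
Step 3: step2() returns 4 * 2 = 8

The answer is 8.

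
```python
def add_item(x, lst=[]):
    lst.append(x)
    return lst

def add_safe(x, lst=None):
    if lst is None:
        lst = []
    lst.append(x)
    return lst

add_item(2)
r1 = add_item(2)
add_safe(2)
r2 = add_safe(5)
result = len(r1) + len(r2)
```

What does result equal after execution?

Step 1: add_item shares mutable default: after 2 calls, lst = [2, 2], len = 2.
Step 2: add_safe creates fresh list each time: r2 = [5], len = 1.
Step 3: result = 2 + 1 = 3

The answer is 3.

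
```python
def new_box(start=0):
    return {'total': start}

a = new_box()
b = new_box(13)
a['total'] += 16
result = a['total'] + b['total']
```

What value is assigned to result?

Step 1: new_box() returns a new dict each call (immutable default 0).
Step 2: a = {'total': 0}, b = {'total': 13}.
Step 3: a['total'] += 16 = 16. result = 16 + 13 = 29

The answer is 29.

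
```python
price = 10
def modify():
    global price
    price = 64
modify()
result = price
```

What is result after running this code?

Step 1: price = 10 globally.
Step 2: modify() declares global price and sets it to 64.
Step 3: After modify(), global price = 64. result = 64

The answer is 64.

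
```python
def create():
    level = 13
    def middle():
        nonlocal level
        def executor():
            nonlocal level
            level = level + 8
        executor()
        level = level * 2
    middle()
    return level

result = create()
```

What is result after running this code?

Step 1: level = 13.
Step 2: executor() adds 8: level = 13 + 8 = 21.
Step 3: middle() doubles: level = 21 * 2 = 42.
Step 4: result = 42

The answer is 42.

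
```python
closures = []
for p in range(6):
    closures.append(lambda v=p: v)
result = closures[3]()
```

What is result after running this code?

Step 1: Default argument v=p captures p's value at each iteration.
Step 2: closures[3] captured v = 3 when p was 3.
Step 3: result = 3

The answer is 3.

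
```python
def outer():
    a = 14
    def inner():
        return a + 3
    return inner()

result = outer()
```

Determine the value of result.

Step 1: outer() defines a = 14.
Step 2: inner() reads a = 14 from enclosing scope, returns 14 + 3 = 17.
Step 3: result = 17

The answer is 17.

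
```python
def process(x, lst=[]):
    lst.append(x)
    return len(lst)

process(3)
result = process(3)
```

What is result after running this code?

Step 1: Mutable default list persists between calls.
Step 2: First call: lst = [3], len = 1. Second call: lst = [3, 3], len = 2.
Step 3: result = 2

The answer is 2.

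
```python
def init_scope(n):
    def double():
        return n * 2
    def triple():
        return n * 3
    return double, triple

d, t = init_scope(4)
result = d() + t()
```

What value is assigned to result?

Step 1: Both closures capture the same n = 4.
Step 2: d() = 4 * 2 = 8, t() = 4 * 3 = 12.
Step 3: result = 8 + 12 = 20

The answer is 20.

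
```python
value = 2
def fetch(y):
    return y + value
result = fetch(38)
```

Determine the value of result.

Step 1: value = 2 is defined globally.
Step 2: fetch(38) uses parameter y = 38 and looks up value from global scope = 2.
Step 3: result = 38 + 2 = 40

The answer is 40.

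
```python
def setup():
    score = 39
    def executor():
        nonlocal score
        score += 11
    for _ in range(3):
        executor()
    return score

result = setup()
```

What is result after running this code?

Step 1: score = 39.
Step 2: executor() is called 3 times in a loop, each adding 11 via nonlocal.
Step 3: score = 39 + 11 * 3 = 72

The answer is 72.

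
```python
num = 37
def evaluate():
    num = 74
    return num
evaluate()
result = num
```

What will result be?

Step 1: num = 37 globally.
Step 2: evaluate() creates a LOCAL num = 74 (no global keyword!).
Step 3: The global num is unchanged. result = 37

The answer is 37.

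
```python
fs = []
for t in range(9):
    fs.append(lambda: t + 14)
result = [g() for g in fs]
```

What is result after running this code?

Step 1: All lambdas capture t by reference. After the loop, t = 8.
Step 2: Each call returns 8 + 14 = 22.
Step 3: result = [22, 22, 22, 22, 22, 22, 22, 22, 22]

The answer is [22, 22, 22, 22, 22, 22, 22, 22, 22].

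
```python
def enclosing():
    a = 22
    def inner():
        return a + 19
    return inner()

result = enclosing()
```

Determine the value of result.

Step 1: enclosing() defines a = 22.
Step 2: inner() reads a = 22 from enclosing scope, returns 22 + 19 = 41.
Step 3: result = 41

The answer is 41.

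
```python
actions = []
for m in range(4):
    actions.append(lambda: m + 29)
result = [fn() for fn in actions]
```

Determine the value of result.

Step 1: All lambdas capture m by reference. After the loop, m = 3.
Step 2: Each call returns 3 + 29 = 32.
Step 3: result = [32, 32, 32, 32]

The answer is [32, 32, 32, 32].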